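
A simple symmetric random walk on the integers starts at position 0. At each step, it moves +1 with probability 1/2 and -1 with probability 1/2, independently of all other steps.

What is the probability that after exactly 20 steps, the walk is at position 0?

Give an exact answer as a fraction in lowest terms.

To return to 0 after 20 steps: need exactly 10 steps of +1 and 10 of -1.
Favorable paths: C(20,10) = 184756
Total paths: 2^20 = 1048576
P = 184756/1048576 = 46189/262144

Answer: 46189/262144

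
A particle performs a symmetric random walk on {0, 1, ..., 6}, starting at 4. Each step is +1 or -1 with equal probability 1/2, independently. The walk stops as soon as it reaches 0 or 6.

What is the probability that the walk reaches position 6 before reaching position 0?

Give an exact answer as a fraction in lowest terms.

Symmetric walk (p = 1/2): the harmonic-function argument gives P(hit 6 before 0 | start at 4) = a/N.
P = 4/6 = 2/3

Answer: 2/3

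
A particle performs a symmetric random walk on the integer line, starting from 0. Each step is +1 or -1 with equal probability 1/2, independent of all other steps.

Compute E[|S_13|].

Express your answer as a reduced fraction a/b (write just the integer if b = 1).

Answer: 3003/1024

Derivation:
S_13 takes values m ≡ 1 (mod 2) with |m| ≤ 13; P(S_13=m) = C(13,(13+m)/2)/2^13.
Total paths: 2^13 = 8192
Distribution: P(S=-13)=1/8192, P(S=-11)=13/8192, P(S=-9)=78/8192, P(S=-7)=286/8192, P(S=-5)=715/8192, P(S=-3)=1287/8192, P(S=-1)=1716/8192, P(S=1)=1716/8192, P(S=3)=1287/8192, P(S=5)=715/8192, P(S=7)=286/8192, P(S=9)=78/8192, P(S=11)=13/8192, P(S=13)=1/8192
E[|S_13|] = Σ_m |m|·P(S_13=m) = 24024/8192 = 3003/1024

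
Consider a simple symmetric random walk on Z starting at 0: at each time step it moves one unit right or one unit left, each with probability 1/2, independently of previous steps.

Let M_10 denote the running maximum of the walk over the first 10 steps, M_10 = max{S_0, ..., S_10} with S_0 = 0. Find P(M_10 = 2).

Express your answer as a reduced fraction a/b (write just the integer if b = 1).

Answer: 105/512

Derivation:
Let M_10 = max(S_0,...,S_10). Use the reflection principle: for j ≥ 1, #{paths with M_10 ≥ j} = #{S_10 ≥ j} + #{S_10 ≥ j+1}.
By reflection, #{M_10 ≥ 2} = #{S_10 ≥ 2} + #{S_10 ≥ 3} = 386 + 176 = 562.
#{M_10 ≥ 3} = #{S_10 ≥ 3} + #{S_10 ≥ 4} = 176 + 176 = 352.
#{M_10 = 2} = 562 - 352 = 210.
P(M_10 = 2) = 210/1024 = 105/512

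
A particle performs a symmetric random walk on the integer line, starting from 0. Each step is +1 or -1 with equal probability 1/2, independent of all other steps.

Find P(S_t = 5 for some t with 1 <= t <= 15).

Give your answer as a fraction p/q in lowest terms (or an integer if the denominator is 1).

Count via complement. Let g(t,s) = #length-t paths at position s with S_1..S_t all ≠ 5.
g(t,s) = g(t-1,s-1) + g(t-1,s+1) for s ≠ 5; g(t,5) = 0.
t=0: g(0,0)=1
t=1: g(1,-1)=1 g(1,1)=1
t=2: g(2,-2)=1 g(2,0)=2 g(2,2)=1
t=3: g(3,-3)=1 g(3,-1)=3 g(3,1)=3 g(3,3)=1
t=4: g(4,-4)=1 g(4,-2)=4 g(4,0)=6 g(4,2)=4 g(4,4)=1
t=5: g(5,-5)=1 g(5,-3)=5 g(5,-1)=10 g(5,1)=10 g(5,3)=5
t=6: g(6,-6)=1 g(6,-4)=6 g(6,-2)=15 g(6,0)=20 g(6,2)=15 g(6,4)=5
t=7: g(7,-7)=1 g(7,-5)=7 g(7,-3)=21 g(7,-1)=35 g(7,1)=35 g(7,3)=20
t=8: g(8,-8)=1 g(8,-6)=8 g(8,-4)=28 g(8,-2)=56 g(8,0)=70 g(8,2)=55 g(8,4)=20
t=9: g(9,-9)=1 g(9,-7)=9 g(9,-5)=36 g(9,-3)=84 g(9,-1)=126 g(9,1)=125 g(9,3)=75
t=10: g(10,-10)=1 g(10,-8)=10 g(10,-6)=45 g(10,-4)=120 g(10,-2)=210 g(10,0)=251 g(10,2)=200 g(10,4)=75
t=11: g(11,-11)=1 g(11,-9)=11 g(11,-7)=55 g(11,-5)=165 g(11,-3)=330 g(11,-1)=461 g(11,1)=451 g(11,3)=275
t=12: g(12,-12)=1 g(12,-10)=12 g(12,-8)=66 g(12,-6)=220 g(12,-4)=495 g(12,-2)=791 g(12,0)=912 g(12,2)=726 g(12,4)=275
t=13: g(13,-13)=1 g(13,-11)=13 g(13,-9)=78 g(13,-7)=286 g(13,-5)=715 g(13,-3)=1286 g(13,-1)=1703 g(13,1)=1638 g(13,3)=1001
t=14: g(14,-14)=1 g(14,-12)=14 g(14,-10)=91 g(14,-8)=364 g(14,-6)=1001 g(14,-4)=2001 g(14,-2)=2989 g(14,0)=3341 g(14,2)=2639 g(14,4)=1001
t=15: g(15,-15)=1 g(15,-13)=15 g(15,-11)=105 g(15,-9)=455 g(15,-7)=1365 g(15,-5)=3002 g(15,-3)=4990 g(15,-1)=6330 g(15,1)=5980 g(15,3)=3640
Paths never hitting 5: Σ_s g(15,s) = 25883
Paths hitting 5: 2^15 - 25883 = 6885
P = 6885/32768 = 6885/32768

Answer: 6885/32768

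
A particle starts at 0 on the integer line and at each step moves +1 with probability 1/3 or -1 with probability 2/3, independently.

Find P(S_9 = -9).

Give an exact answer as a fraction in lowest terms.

Answer: 512/19683

Derivation:
To reach position -9 after 9 steps: need 0 steps of +1 and 9 steps of -1.
Number of such sequences: C(9,0) = 1
Each has probability (1/3)^0 · (2/3)^9 = 512/19683
P = 1 · 512/19683 = 512/19683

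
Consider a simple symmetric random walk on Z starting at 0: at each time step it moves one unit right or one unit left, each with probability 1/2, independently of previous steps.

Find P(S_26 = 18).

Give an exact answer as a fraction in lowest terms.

To reach position 18 after 26 steps: need 22 steps of +1 and 4 of -1.
Favorable paths: C(26,22) = 14950
Total paths: 2^26 = 67108864
P = 14950/67108864 = 7475/33554432

Answer: 7475/33554432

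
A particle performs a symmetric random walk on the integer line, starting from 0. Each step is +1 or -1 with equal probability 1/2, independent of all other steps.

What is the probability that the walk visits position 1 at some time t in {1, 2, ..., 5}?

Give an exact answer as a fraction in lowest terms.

Answer: 11/16

Derivation:
Count via complement. Let g(t,s) = #length-t paths at position s with S_1..S_t all ≠ 1.
g(t,s) = g(t-1,s-1) + g(t-1,s+1) for s ≠ 1; g(t,1) = 0.
t=0: g(0,0)=1
t=1: g(1,-1)=1
t=2: g(2,-2)=1 g(2,0)=1
t=3: g(3,-3)=1 g(3,-1)=2
t=4: g(4,-4)=1 g(4,-2)=3 g(4,0)=2
t=5: g(5,-5)=1 g(5,-3)=4 g(5,-1)=5
Paths never hitting 1: Σ_s g(5,s) = 10
Paths hitting 1: 2^5 - 10 = 22
P = 22/32 = 11/16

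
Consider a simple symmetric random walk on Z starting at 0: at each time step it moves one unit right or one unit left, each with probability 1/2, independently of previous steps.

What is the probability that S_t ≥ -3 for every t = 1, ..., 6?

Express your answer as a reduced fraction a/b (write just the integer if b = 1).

Answer: 7/8

Derivation:
Let f(t,s) = #length-t paths at position s with S_1..S_t all ≥ -3.
f(t,s) = f(t-1,s-1) + f(t-1,s+1) for s ≥ -3; f(t,s) = 0 for s < -3.
t=0: f(0,0)=1
t=1: f(1,-1)=1 f(1,1)=1
t=2: f(2,-2)=1 f(2,0)=2 f(2,2)=1
t=3: f(3,-3)=1 f(3,-1)=3 f(3,1)=3 f(3,3)=1
t=4: f(4,-2)=4 f(4,0)=6 f(4,2)=4 f(4,4)=1
t=5: f(5,-3)=4 f(5,-1)=10 f(5,1)=10 f(5,3)=5 f(5,5)=1
t=6: f(6,-2)=14 f(6,0)=20 f(6,2)=15 f(6,4)=6 f(6,6)=1
Σ_s f(6,s) = 56
P = 56/64 = 7/8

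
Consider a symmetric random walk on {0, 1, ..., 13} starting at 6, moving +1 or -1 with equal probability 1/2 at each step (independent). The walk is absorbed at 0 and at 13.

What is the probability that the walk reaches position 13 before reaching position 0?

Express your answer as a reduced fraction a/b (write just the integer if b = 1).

Answer: 6/13

Derivation:
Symmetric walk (p = 1/2): the harmonic-function argument gives P(hit 13 before 0 | start at 6) = a/N.
P = 6/13 = 6/13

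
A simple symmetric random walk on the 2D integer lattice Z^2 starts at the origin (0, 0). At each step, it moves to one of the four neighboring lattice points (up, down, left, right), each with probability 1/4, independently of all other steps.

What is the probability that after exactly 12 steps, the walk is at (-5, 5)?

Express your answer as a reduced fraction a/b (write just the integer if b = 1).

Let h be the number of horizontal steps (so 12-h are vertical). To end at (-5,5) need (h-5)/2 right-steps and ((12-h)+5)/2 up-steps.
Sum over h with 5 ≤ h ≤ 7, h ≡ 1 (mod 2), 12-h ≡ 1 (mod 2):
h=5: C(12,5)·C(5,0)·C(7,6) = 792·1·7 = 5544
h=7: C(12,7)·C(7,1)·C(5,5) = 792·7·1 = 5544
Total favorable: 11088
Total paths: 4^12 = 16777216
P = 11088/16777216 = 693/1048576

Answer: 693/1048576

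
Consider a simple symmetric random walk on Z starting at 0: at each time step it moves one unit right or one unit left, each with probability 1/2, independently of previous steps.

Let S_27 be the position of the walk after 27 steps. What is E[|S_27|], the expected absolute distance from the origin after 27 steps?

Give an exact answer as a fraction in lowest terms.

S_27 takes values m ≡ 1 (mod 2) with |m| ≤ 27; P(S_27=m) = C(27,(27+m)/2)/2^27.
Total paths: 2^27 = 134217728
Distribution: P(S=-27)=1/134217728, P(S=-25)=27/134217728, P(S=-23)=351/134217728, P(S=-21)=2925/134217728, P(S=-19)=17550/134217728, P(S=-17)=80730/134217728, P(S=-15)=296010/134217728, P(S=-13)=888030/134217728, P(S=-11)=2220075/134217728, P(S=-9)=4686825/134217728, P(S=-7)=8436285/134217728, P(S=-5)=13037895/134217728, P(S=-3)=17383860/134217728, P(S=-1)=20058300/134217728, P(S=1)=20058300/134217728, P(S=3)=17383860/134217728, P(S=5)=13037895/134217728, P(S=7)=8436285/134217728, P(S=9)=4686825/134217728, P(S=11)=2220075/134217728, P(S=13)=888030/134217728, P(S=15)=296010/134217728, P(S=17)=80730/134217728, P(S=19)=17550/134217728, P(S=21)=2925/134217728, P(S=23)=351/134217728, P(S=25)=27/134217728, P(S=27)=1/134217728
E[|S_27|] = Σ_m |m|·P(S_27=m) = 561632400/134217728 = 35102025/8388608

Answer: 35102025/8388608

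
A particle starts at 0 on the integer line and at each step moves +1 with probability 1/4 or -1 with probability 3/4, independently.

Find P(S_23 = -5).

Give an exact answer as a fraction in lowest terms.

To reach position -5 after 23 steps: need 9 steps of +1 and 14 steps of -1.
Number of such sequences: C(23,9) = 817190
Each has probability (1/4)^9 · (3/4)^14 = 4782969/70368744177664
P = 817190 · 4782969/70368744177664 = 1954297218555/35184372088832

Answer: 1954297218555/35184372088832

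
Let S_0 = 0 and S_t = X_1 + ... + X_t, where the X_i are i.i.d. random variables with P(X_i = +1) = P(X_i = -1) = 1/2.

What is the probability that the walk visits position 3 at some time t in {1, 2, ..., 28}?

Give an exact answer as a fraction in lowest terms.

Answer: 19179317/33554432

Derivation:
Count via complement. Let g(t,s) = #length-t paths at position s with S_1..S_t all ≠ 3.
g(t,s) = g(t-1,s-1) + g(t-1,s+1) for s ≠ 3; g(t,3) = 0.
t=0: g(0,0)=1
t=1: g(1,-1)=1 g(1,1)=1
t=2: g(2,-2)=1 g(2,0)=2 g(2,2)=1
t=3: g(3,-3)=1 g(3,-1)=3 g(3,1)=3
t=4: g(4,-4)=1 g(4,-2)=4 g(4,0)=6 g(4,2)=3
t=5: g(5,-5)=1 g(5,-3)=5 g(5,-1)=10 g(5,1)=9
t=6: g(6,-6)=1 g(6,-4)=6 g(6,-2)=15 g(6,0)=19 g(6,2)=9
t=7: g(7,-7)=1 g(7,-5)=7 g(7,-3)=21 g(7,-1)=34 g(7,1)=28
t=8: g(8,-8)=1 g(8,-6)=8 g(8,-4)=28 g(8,-2)=55 g(8,0)=62 g(8,2)=28
t=9: g(9,-9)=1 g(9,-7)=9 g(9,-5)=36 g(9,-3)=83 g(9,-1)=117 g(9,1)=90
t=10: g(10,-10)=1 g(10,-8)=10 g(10,-6)=45 g(10,-4)=119 g(10,-2)=200 g(10,0)=207 g(10,2)=90
t=11: g(11,-11)=1 g(11,-9)=11 g(11,-7)=55 g(11,-5)=164 g(11,-3)=319 g(11,-1)=407 g(11,1)=297
t=12: g(12,-12)=1 g(12,-10)=12 g(12,-8)=66 g(12,-6)=219 g(12,-4)=483 g(12,-2)=726 g(12,0)=704 g(12,2)=297
t=13: g(13,-13)=1 g(13,-11)=13 g(13,-9)=78 g(13,-7)=285 g(13,-5)=702 g(13,-3)=1209 g(13,-1)=1430 g(13,1)=1001
t=14: g(14,-14)=1 g(14,-12)=14 g(14,-10)=91 g(14,-8)=363 g(14,-6)=987 g(14,-4)=1911 g(14,-2)=2639 g(14,0)=2431 g(14,2)=1001
t=15: g(15,-15)=1 g(15,-13)=15 g(15,-11)=105 g(15,-9)=454 g(15,-7)=1350 g(15,-5)=2898 g(15,-3)=4550 g(15,-1)=5070 g(15,1)=3432
t=16: g(16,-16)=1 g(16,-14)=16 g(16,-12)=120 g(16,-10)=559 g(16,-8)=1804 g(16,-6)=4248 g(16,-4)=7448 g(16,-2)=9620 g(16,0)=8502 g(16,2)=3432
t=17: g(17,-17)=1 g(17,-15)=17 g(17,-13)=136 g(17,-11)=679 g(17,-9)=2363 g(17,-7)=6052 g(17,-5)=11696 g(17,-3)=17068 g(17,-1)=18122 g(17,1)=11934
t=18: g(18,-18)=1 g(18,-16)=18 g(18,-14)=153 g(18,-12)=815 g(18,-10)=3042 g(18,-8)=8415 g(18,-6)=17748 g(18,-4)=28764 g(18,-2)=35190 g(18,0)=30056 g(18,2)=11934
t=19: g(19,-19)=1 g(19,-17)=19 g(19,-15)=171 g(19,-13)=968 g(19,-11)=3857 g(19,-9)=11457 g(19,-7)=26163 g(19,-5)=46512 g(19,-3)=63954 g(19,-1)=65246 g(19,1)=41990
t=20: g(20,-20)=1 g(20,-18)=20 g(20,-16)=190 g(20,-14)=1139 g(20,-12)=4825 g(20,-10)=15314 g(20,-8)=37620 g(20,-6)=72675 g(20,-4)=110466 g(20,-2)=129200 g(20,0)=107236 g(20,2)=41990
t=21: g(21,-21)=1 g(21,-19)=21 g(21,-17)=210 g(21,-15)=1329 g(21,-13)=5964 g(21,-11)=20139 g(21,-9)=52934 g(21,-7)=110295 g(21,-5)=183141 g(21,-3)=239666 g(21,-1)=236436 g(21,1)=149226
t=22: g(22,-22)=1 g(22,-20)=22 g(22,-18)=231 g(22,-16)=1539 g(22,-14)=7293 g(22,-12)=26103 g(22,-10)=73073 g(22,-8)=163229 g(22,-6)=293436 g(22,-4)=422807 g(22,-2)=476102 g(22,0)=385662 g(22,2)=149226
t=23: g(23,-23)=1 g(23,-21)=23 g(23,-19)=253 g(23,-17)=1770 g(23,-15)=8832 g(23,-13)=33396 g(23,-11)=99176 g(23,-9)=236302 g(23,-7)=456665 g(23,-5)=716243 g(23,-3)=898909 g(23,-1)=861764 g(23,1)=534888
t=24: g(24,-24)=1 g(24,-22)=24 g(24,-20)=276 g(24,-18)=2023 g(24,-16)=10602 g(24,-14)=42228 g(24,-12)=132572 g(24,-10)=335478 g(24,-8)=692967 g(24,-6)=1172908 g(24,-4)=1615152 g(24,-2)=1760673 g(24,0)=1396652 g(24,2)=534888
t=25: g(25,-25)=1 g(25,-23)=25 g(25,-21)=300 g(25,-19)=2299 g(25,-17)=12625 g(25,-15)=52830 g(25,-13)=174800 g(25,-11)=468050 g(25,-9)=1028445 g(25,-7)=1865875 g(25,-5)=2788060 g(25,-3)=3375825 g(25,-1)=3157325 g(25,1)=1931540
t=26: g(26,-26)=1 g(26,-24)=26 g(26,-22)=325 g(26,-20)=2599 g(26,-18)=14924 g(26,-16)=65455 g(26,-14)=227630 g(26,-12)=642850 g(26,-10)=1496495 g(26,-8)=2894320 g(26,-6)=4653935 g(26,-4)=6163885 g(26,-2)=6533150 g(26,0)=5088865 g(26,2)=1931540
t=27: g(27,-27)=1 g(27,-25)=27 g(27,-23)=351 g(27,-21)=2924 g(27,-19)=17523 g(27,-17)=80379 g(27,-15)=293085 g(27,-13)=870480 g(27,-11)=2139345 g(27,-9)=4390815 g(27,-7)=7548255 g(27,-5)=10817820 g(27,-3)=12697035 g(27,-1)=11622015 g(27,1)=7020405
t=28: g(28,-28)=1 g(28,-26)=28 g(28,-24)=378 g(28,-22)=3275 g(28,-20)=20447 g(28,-18)=97902 g(28,-16)=373464 g(28,-14)=1163565 g(28,-12)=3009825 g(28,-10)=6530160 g(28,-8)=11939070 g(28,-6)=18366075 g(28,-4)=23514855 g(28,-2)=24319050 g(28,0)=18642420 g(28,2)=7020405
Paths never hitting 3: Σ_s g(28,s) = 115000920
Paths hitting 3: 2^28 - 115000920 = 153434536
P = 153434536/268435456 = 19179317/33554432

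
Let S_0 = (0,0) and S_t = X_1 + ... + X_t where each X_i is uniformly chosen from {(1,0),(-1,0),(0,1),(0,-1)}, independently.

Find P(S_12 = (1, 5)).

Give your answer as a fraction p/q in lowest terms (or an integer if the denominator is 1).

Answer: 27225/4194304

Derivation:
Let h be the number of horizontal steps (so 12-h are vertical). To end at (1,5) need (h+1)/2 right-steps and ((12-h)+5)/2 up-steps.
Sum over h with 1 ≤ h ≤ 7, h ≡ 1 (mod 2), 12-h ≡ 1 (mod 2):
h=1: C(12,1)·C(1,1)·C(11,8) = 12·1·165 = 1980
h=3: C(12,3)·C(3,2)·C(9,7) = 220·3·36 = 23760
h=5: C(12,5)·C(5,3)·C(7,6) = 792·10·7 = 55440
h=7: C(12,7)·C(7,4)·C(5,5) = 792·35·1 = 27720
Total favorable: 108900
Total paths: 4^12 = 16777216
P = 108900/16777216 = 27225/4194304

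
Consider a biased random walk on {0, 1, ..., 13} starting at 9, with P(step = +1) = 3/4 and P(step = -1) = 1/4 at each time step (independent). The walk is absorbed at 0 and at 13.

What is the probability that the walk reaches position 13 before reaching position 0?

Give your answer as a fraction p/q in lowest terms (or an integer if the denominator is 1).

Biased walk: p = 3/4, q = 1/4, r = q/p = 1/3
Gambler's ruin: P(hit 13 before 0 | start at 9) = (1 - r^a)/(1 - r^N)
r^9 = 1/19683; r^13 = 1/1594323
P = (1 - 1/19683) / (1 - 1/1594323) = 19682/19683 / 1594322/1594323 = 797121/797161

Answer: 797121/797161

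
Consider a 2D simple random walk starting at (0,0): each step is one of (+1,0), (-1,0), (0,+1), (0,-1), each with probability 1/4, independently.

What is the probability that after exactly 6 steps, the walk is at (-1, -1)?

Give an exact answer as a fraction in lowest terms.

Answer: 75/1024

Derivation:
Let h be the number of horizontal steps (so 6-h are vertical). To end at (-1,-1) need (h-1)/2 right-steps and ((6-h)-1)/2 up-steps.
Sum over h with 1 ≤ h ≤ 5, h ≡ 1 (mod 2), 6-h ≡ 1 (mod 2):
h=1: C(6,1)·C(1,0)·C(5,2) = 6·1·10 = 60
h=3: C(6,3)·C(3,1)·C(3,1) = 20·3·3 = 180
h=5: C(6,5)·C(5,2)·C(1,0) = 6·10·1 = 60
Total favorable: 300
Total paths: 4^6 = 4096
P = 300/4096 = 75/1024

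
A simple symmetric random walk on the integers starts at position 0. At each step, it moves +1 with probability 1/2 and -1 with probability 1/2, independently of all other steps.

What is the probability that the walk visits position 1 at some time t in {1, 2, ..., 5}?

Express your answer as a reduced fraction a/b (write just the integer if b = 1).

Count via complement. Let g(t,s) = #length-t paths at position s with S_1..S_t all ≠ 1.
g(t,s) = g(t-1,s-1) + g(t-1,s+1) for s ≠ 1; g(t,1) = 0.
t=0: g(0,0)=1
t=1: g(1,-1)=1
t=2: g(2,-2)=1 g(2,0)=1
t=3: g(3,-3)=1 g(3,-1)=2
t=4: g(4,-4)=1 g(4,-2)=3 g(4,0)=2
t=5: g(5,-5)=1 g(5,-3)=4 g(5,-1)=5
Paths never hitting 1: Σ_s g(5,s) = 10
Paths hitting 1: 2^5 - 10 = 22
P = 22/32 = 11/16

Answer: 11/16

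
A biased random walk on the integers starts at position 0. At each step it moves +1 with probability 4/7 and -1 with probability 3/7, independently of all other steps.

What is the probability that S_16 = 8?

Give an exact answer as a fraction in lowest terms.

To reach position 8 after 16 steps: need 12 steps of +1 and 4 steps of -1.
Number of such sequences: C(16,12) = 1820
Each has probability (4/7)^12 · (3/7)^4 = 1358954496/33232930569601
P = 1820 · 1358954496/33232930569601 = 353328168960/4747561509943

Answer: 353328168960/4747561509943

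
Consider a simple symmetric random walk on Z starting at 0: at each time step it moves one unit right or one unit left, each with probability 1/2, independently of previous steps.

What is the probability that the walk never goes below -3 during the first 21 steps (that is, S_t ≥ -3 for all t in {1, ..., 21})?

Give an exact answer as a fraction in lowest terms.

Let f(t,s) = #length-t paths at position s with S_1..S_t all ≥ -3.
f(t,s) = f(t-1,s-1) + f(t-1,s+1) for s ≥ -3; f(t,s) = 0 for s < -3.
t=0: f(0,0)=1
t=1: f(1,-1)=1 f(1,1)=1
t=2: f(2,-2)=1 f(2,0)=2 f(2,2)=1
t=3: f(3,-3)=1 f(3,-1)=3 f(3,1)=3 f(3,3)=1
t=4: f(4,-2)=4 f(4,0)=6 f(4,2)=4 f(4,4)=1
t=5: f(5,-3)=4 f(5,-1)=10 f(5,1)=10 f(5,3)=5 f(5,5)=1
t=6: f(6,-2)=14 f(6,0)=20 f(6,2)=15 f(6,4)=6 f(6,6)=1
t=7: f(7,-3)=14 f(7,-1)=34 f(7,1)=35 f(7,3)=21 f(7,5)=7 f(7,7)=1
t=8: f(8,-2)=48 f(8,0)=69 f(8,2)=56 f(8,4)=28 f(8,6)=8 f(8,8)=1
t=9: f(9,-3)=48 f(9,-1)=117 f(9,1)=125 f(9,3)=84 f(9,5)=36 f(9,7)=9 f(9,9)=1
t=10: f(10,-2)=165 f(10,0)=242 f(10,2)=209 f(10,4)=120 f(10,6)=45 f(10,8)=10 f(10,10)=1
t=11: f(11,-3)=165 f(11,-1)=407 f(11,1)=451 f(11,3)=329 f(11,5)=165 f(11,7)=55 f(11,9)=11 f(11,11)=1
t=12: f(12,-2)=572 f(12,0)=858 f(12,2)=780 f(12,4)=494 f(12,6)=220 f(12,8)=66 f(12,10)=12 f(12,12)=1
t=13: f(13,-3)=572 f(13,-1)=1430 f(13,1)=1638 f(13,3)=1274 f(13,5)=714 f(13,7)=286 f(13,9)=78 f(13,11)=13 f(13,13)=1
t=14: f(14,-2)=2002 f(14,0)=3068 f(14,2)=2912 f(14,4)=1988 f(14,6)=1000 f(14,8)=364 f(14,10)=91 f(14,12)=14 f(14,14)=1
t=15: f(15,-3)=2002 f(15,-1)=5070 f(15,1)=5980 f(15,3)=4900 f(15,5)=2988 f(15,7)=1364 f(15,9)=455 f(15,11)=105 f(15,13)=15 f(15,15)=1
t=16: f(16,-2)=7072 f(16,0)=11050 f(16,2)=10880 f(16,4)=7888 f(16,6)=4352 f(16,8)=1819 f(16,10)=560 f(16,12)=120 f(16,14)=16 f(16,16)=1
t=17: f(17,-3)=7072 f(17,-1)=18122 f(17,1)=21930 f(17,3)=18768 f(17,5)=12240 f(17,7)=6171 f(17,9)=2379 f(17,11)=680 f(17,13)=136 f(17,15)=17 f(17,17)=1
t=18: f(18,-2)=25194 f(18,0)=40052 f(18,2)=40698 f(18,4)=31008 f(18,6)=18411 f(18,8)=8550 f(18,10)=3059 f(18,12)=816 f(18,14)=153 f(18,16)=18 f(18,18)=1
t=19: f(19,-3)=25194 f(19,-1)=65246 f(19,1)=80750 f(19,3)=71706 f(19,5)=49419 f(19,7)=26961 f(19,9)=11609 f(19,11)=3875 f(19,13)=969 f(19,15)=171 f(19,17)=19 f(19,19)=1
t=20: f(20,-2)=90440 f(20,0)=145996 f(20,2)=152456 f(20,4)=121125 f(20,6)=76380 f(20,8)=38570 f(20,10)=15484 f(20,12)=4844 f(20,14)=1140 f(20,16)=190 f(20,18)=20 f(20,20)=1
t=21: f(21,-3)=90440 f(21,-1)=236436 f(21,1)=298452 f(21,3)=273581 f(21,5)=197505 f(21,7)=114950 f(21,9)=54054 f(21,11)=20328 f(21,13)=5984 f(21,15)=1330 f(21,17)=210 f(21,19)=21 f(21,21)=1
Σ_s f(21,s) = 1293292
P = 1293292/2097152 = 323323/524288

Answer: 323323/524288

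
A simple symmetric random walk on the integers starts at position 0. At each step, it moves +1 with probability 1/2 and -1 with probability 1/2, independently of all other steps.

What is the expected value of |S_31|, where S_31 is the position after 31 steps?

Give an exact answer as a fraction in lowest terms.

Answer: 300540195/67108864

Derivation:
S_31 takes values m ≡ 1 (mod 2) with |m| ≤ 31; P(S_31=m) = C(31,(31+m)/2)/2^31.
Total paths: 2^31 = 2147483648
Distribution: P(S=-31)=1/2147483648, P(S=-29)=31/2147483648, P(S=-27)=465/2147483648, P(S=-25)=4495/2147483648, P(S=-23)=31465/2147483648, P(S=-21)=169911/2147483648, P(S=-19)=736281/2147483648, P(S=-17)=2629575/2147483648, P(S=-15)=7888725/2147483648, P(S=-13)=20160075/2147483648, P(S=-11)=44352165/2147483648, P(S=-9)=84672315/2147483648, P(S=-7)=141120525/2147483648, P(S=-5)=206253075/2147483648, P(S=-3)=265182525/2147483648, P(S=-1)=300540195/2147483648, P(S=1)=300540195/2147483648, P(S=3)=265182525/2147483648, P(S=5)=206253075/2147483648, P(S=7)=141120525/2147483648, P(S=9)=84672315/2147483648, P(S=11)=44352165/2147483648, P(S=13)=20160075/2147483648, P(S=15)=7888725/2147483648, P(S=17)=2629575/2147483648, P(S=19)=736281/2147483648, P(S=21)=169911/2147483648, P(S=23)=31465/2147483648, P(S=25)=4495/2147483648, P(S=27)=465/2147483648, P(S=29)=31/2147483648, P(S=31)=1/2147483648
E[|S_31|] = Σ_m |m|·P(S_31=m) = 9617286240/2147483648 = 300540195/67108864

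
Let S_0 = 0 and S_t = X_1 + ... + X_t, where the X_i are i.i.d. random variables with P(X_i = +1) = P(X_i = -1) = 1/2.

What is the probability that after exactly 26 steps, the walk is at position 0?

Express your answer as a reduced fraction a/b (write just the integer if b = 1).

To return to 0 after 26 steps: need exactly 13 steps of +1 and 13 of -1.
Favorable paths: C(26,13) = 10400600
Total paths: 2^26 = 67108864
P = 10400600/67108864 = 1300075/8388608

Answer: 1300075/8388608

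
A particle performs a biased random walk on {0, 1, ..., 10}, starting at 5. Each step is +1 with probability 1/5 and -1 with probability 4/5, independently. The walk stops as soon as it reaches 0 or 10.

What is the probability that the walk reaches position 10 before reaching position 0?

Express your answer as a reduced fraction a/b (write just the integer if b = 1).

Answer: 1/1025

Derivation:
Biased walk: p = 1/5, q = 4/5, r = q/p = 4
Gambler's ruin: P(hit 10 before 0 | start at 5) = (1 - r^a)/(1 - r^N)
r^5 = 1024; r^10 = 1048576
P = (1 - 1024) / (1 - 1048576) = -1023 / -1048575 = 1/1025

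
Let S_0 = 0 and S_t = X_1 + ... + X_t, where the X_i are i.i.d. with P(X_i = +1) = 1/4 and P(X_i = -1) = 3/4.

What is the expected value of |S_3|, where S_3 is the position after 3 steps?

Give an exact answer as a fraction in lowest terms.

S_3 takes values m ≡ 1 (mod 2) with |m| ≤ 3; P(S_3=m) = C(3,(3+m)/2) · (1/4)^((3+m)/2) · (3/4)^((3-m)/2).
Distribution: P(S=-3)=27/64, P(S=-1)=27/64, P(S=1)=9/64, P(S=3)=1/64
E[|S_3|] = Σ_m |m|·P(S_3=m) = 15/8

Answer: 15/8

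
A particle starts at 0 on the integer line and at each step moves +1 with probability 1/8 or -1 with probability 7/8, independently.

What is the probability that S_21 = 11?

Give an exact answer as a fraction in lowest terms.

To reach position 11 after 21 steps: need 16 steps of +1 and 5 steps of -1.
Number of such sequences: C(21,16) = 20349
Each has probability (1/8)^16 · (7/8)^5 = 16807/9223372036854775808
P = 20349 · 16807/9223372036854775808 = 342005643/9223372036854775808

Answer: 342005643/9223372036854775808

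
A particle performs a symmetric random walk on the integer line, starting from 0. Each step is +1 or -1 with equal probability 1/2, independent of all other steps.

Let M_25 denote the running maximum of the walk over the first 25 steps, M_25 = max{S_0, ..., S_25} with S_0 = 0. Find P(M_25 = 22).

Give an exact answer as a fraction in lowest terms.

Let M_25 = max(S_0,...,S_25). Use the reflection principle: for j ≥ 1, #{paths with M_25 ≥ j} = #{S_25 ≥ j} + #{S_25 ≥ j+1}.
By reflection, #{M_25 ≥ 22} = #{S_25 ≥ 22} + #{S_25 ≥ 23} = 26 + 26 = 52.
#{M_25 ≥ 23} = #{S_25 ≥ 23} + #{S_25 ≥ 24} = 26 + 1 = 27.
#{M_25 = 22} = 52 - 27 = 25.
P(M_25 = 22) = 25/33554432 = 25/33554432

Answer: 25/33554432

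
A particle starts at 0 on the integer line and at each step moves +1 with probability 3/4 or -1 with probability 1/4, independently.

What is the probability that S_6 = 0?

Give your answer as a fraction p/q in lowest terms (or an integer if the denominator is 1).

To be at 0 after 6 steps: need exactly 3 steps of +1 and 3 of -1.
Number of such sequences: C(6,3) = 20
Each has probability (3/4)^3 · (1/4)^3 = 27/4096
P = 20 · 27/4096 = 135/1024

Answer: 135/1024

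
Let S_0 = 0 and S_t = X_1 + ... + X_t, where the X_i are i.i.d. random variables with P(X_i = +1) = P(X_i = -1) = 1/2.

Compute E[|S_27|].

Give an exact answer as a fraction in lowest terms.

S_27 takes values m ≡ 1 (mod 2) with |m| ≤ 27; P(S_27=m) = C(27,(27+m)/2)/2^27.
Total paths: 2^27 = 134217728
Distribution: P(S=-27)=1/134217728, P(S=-25)=27/134217728, P(S=-23)=351/134217728, P(S=-21)=2925/134217728, P(S=-19)=17550/134217728, P(S=-17)=80730/134217728, P(S=-15)=296010/134217728, P(S=-13)=888030/134217728, P(S=-11)=2220075/134217728, P(S=-9)=4686825/134217728, P(S=-7)=8436285/134217728, P(S=-5)=13037895/134217728, P(S=-3)=17383860/134217728, P(S=-1)=20058300/134217728, P(S=1)=20058300/134217728, P(S=3)=17383860/134217728, P(S=5)=13037895/134217728, P(S=7)=8436285/134217728, P(S=9)=4686825/134217728, P(S=11)=2220075/134217728, P(S=13)=888030/134217728, P(S=15)=296010/134217728, P(S=17)=80730/134217728, P(S=19)=17550/134217728, P(S=21)=2925/134217728, P(S=23)=351/134217728, P(S=25)=27/134217728, P(S=27)=1/134217728
E[|S_27|] = Σ_m |m|·P(S_27=m) = 561632400/134217728 = 35102025/8388608

Answer: 35102025/8388608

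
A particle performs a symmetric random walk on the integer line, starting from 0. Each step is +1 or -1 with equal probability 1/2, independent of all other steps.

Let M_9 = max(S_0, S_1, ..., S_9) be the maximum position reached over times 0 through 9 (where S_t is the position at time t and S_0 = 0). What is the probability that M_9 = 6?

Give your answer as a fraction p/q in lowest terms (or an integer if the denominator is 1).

Let M_9 = max(S_0,...,S_9). Use the reflection principle: for j ≥ 1, #{paths with M_9 ≥ j} = #{S_9 ≥ j} + #{S_9 ≥ j+1}.
By reflection, #{M_9 ≥ 6} = #{S_9 ≥ 6} + #{S_9 ≥ 7} = 10 + 10 = 20.
#{M_9 ≥ 7} = #{S_9 ≥ 7} + #{S_9 ≥ 8} = 10 + 1 = 11.
#{M_9 = 6} = 20 - 11 = 9.
P(M_9 = 6) = 9/512 = 9/512

Answer: 9/512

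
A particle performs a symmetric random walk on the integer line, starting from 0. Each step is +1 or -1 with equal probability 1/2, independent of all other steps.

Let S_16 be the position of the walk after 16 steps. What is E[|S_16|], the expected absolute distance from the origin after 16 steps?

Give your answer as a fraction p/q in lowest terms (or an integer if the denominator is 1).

S_16 takes values m ≡ 0 (mod 2) with |m| ≤ 16; P(S_16=m) = C(16,(16+m)/2)/2^16.
Total paths: 2^16 = 65536
Distribution: P(S=-16)=1/65536, P(S=-14)=16/65536, P(S=-12)=120/65536, P(S=-10)=560/65536, P(S=-8)=1820/65536, P(S=-6)=4368/65536, P(S=-4)=8008/65536, P(S=-2)=11440/65536, P(S=0)=12870/65536, P(S=2)=11440/65536, P(S=4)=8008/65536, P(S=6)=4368/65536, P(S=8)=1820/65536, P(S=10)=560/65536, P(S=12)=120/65536, P(S=14)=16/65536, P(S=16)=1/65536
E[|S_16|] = Σ_m |m|·P(S_16=m) = 205920/65536 = 6435/2048

Answer: 6435/2048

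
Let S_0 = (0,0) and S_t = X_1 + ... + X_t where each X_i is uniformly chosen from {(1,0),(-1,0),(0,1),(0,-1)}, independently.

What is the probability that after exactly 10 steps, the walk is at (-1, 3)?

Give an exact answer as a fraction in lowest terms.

Let h be the number of horizontal steps (so 10-h are vertical). To end at (-1,3) need (h-1)/2 right-steps and ((10-h)+3)/2 up-steps.
Sum over h with 1 ≤ h ≤ 7, h ≡ 1 (mod 2), 10-h ≡ 1 (mod 2):
h=1: C(10,1)·C(1,0)·C(9,6) = 10·1·84 = 840
h=3: C(10,3)·C(3,1)·C(7,5) = 120·3·21 = 7560
h=5: C(10,5)·C(5,2)·C(5,4) = 252·10·5 = 12600
h=7: C(10,7)·C(7,3)·C(3,3) = 120·35·1 = 4200
Total favorable: 25200
Total paths: 4^10 = 1048576
P = 25200/1048576 = 1575/65536

Answer: 1575/65536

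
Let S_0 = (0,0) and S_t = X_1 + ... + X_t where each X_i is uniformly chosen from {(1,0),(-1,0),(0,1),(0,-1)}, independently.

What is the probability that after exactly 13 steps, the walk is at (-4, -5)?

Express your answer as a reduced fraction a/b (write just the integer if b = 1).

Let h be the number of horizontal steps (so 13-h are vertical). To end at (-4,-5) need (h-4)/2 right-steps and ((13-h)-5)/2 up-steps.
Sum over h with 4 ≤ h ≤ 8, h ≡ 0 (mod 2), 13-h ≡ 1 (mod 2):
h=4: C(13,4)·C(4,0)·C(9,2) = 715·1·36 = 25740
h=6: C(13,6)·C(6,1)·C(7,1) = 1716·6·7 = 72072
h=8: C(13,8)·C(8,2)·C(5,0) = 1287·28·1 = 36036
Total favorable: 133848
Total paths: 4^13 = 67108864
P = 133848/67108864 = 16731/8388608

Answer: 16731/8388608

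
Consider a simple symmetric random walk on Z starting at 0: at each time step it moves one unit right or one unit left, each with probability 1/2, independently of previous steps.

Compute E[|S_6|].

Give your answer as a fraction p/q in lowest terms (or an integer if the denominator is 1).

S_6 takes values m ≡ 0 (mod 2) with |m| ≤ 6; P(S_6=m) = C(6,(6+m)/2)/2^6.
Total paths: 2^6 = 64
Distribution: P(S=-6)=1/64, P(S=-4)=6/64, P(S=-2)=15/64, P(S=0)=20/64, P(S=2)=15/64, P(S=4)=6/64, P(S=6)=1/64
E[|S_6|] = Σ_m |m|·P(S_6=m) = 120/64 = 15/8

Answer: 15/8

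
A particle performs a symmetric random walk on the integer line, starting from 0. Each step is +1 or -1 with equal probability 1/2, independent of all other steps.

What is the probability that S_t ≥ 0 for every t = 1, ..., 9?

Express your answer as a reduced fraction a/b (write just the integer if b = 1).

Answer: 63/256

Derivation:
Let f(t,s) = #length-t paths at position s with S_1..S_t all ≥ 0.
f(t,s) = f(t-1,s-1) + f(t-1,s+1) for s ≥ 0; f(t,s) = 0 for s < 0.
t=0: f(0,0)=1
t=1: f(1,1)=1
t=2: f(2,0)=1 f(2,2)=1
t=3: f(3,1)=2 f(3,3)=1
t=4: f(4,0)=2 f(4,2)=3 f(4,4)=1
t=5: f(5,1)=5 f(5,3)=4 f(5,5)=1
t=6: f(6,0)=5 f(6,2)=9 f(6,4)=5 f(6,6)=1
t=7: f(7,1)=14 f(7,3)=14 f(7,5)=6 f(7,7)=1
t=8: f(8,0)=14 f(8,2)=28 f(8,4)=20 f(8,6)=7 f(8,8)=1
t=9: f(9,1)=42 f(9,3)=48 f(9,5)=27 f(9,7)=8 f(9,9)=1
Σ_s f(9,s) = 126
P = 126/512 = 63/256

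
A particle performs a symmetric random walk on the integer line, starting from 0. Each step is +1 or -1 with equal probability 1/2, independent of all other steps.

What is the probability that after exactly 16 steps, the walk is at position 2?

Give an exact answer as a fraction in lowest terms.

Answer: 715/4096

Derivation:
To reach position 2 after 16 steps: need 9 steps of +1 and 7 of -1.
Favorable paths: C(16,9) = 11440
Total paths: 2^16 = 65536
P = 11440/65536 = 715/4096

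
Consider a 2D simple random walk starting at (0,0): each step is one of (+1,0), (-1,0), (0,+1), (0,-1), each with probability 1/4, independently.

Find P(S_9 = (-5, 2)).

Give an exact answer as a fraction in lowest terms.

Answer: 189/65536

Derivation:
Let h be the number of horizontal steps (so 9-h are vertical). To end at (-5,2) need (h-5)/2 right-steps and ((9-h)+2)/2 up-steps.
Sum over h with 5 ≤ h ≤ 7, h ≡ 1 (mod 2), 9-h ≡ 0 (mod 2):
h=5: C(9,5)·C(5,0)·C(4,3) = 126·1·4 = 504
h=7: C(9,7)·C(7,1)·C(2,2) = 36·7·1 = 252
Total favorable: 756
Total paths: 4^9 = 262144
P = 756/262144 = 189/65536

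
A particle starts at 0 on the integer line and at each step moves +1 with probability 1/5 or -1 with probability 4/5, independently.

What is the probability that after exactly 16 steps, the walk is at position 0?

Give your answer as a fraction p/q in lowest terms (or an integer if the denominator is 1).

Answer: 168689664/30517578125

Derivation:
To be at 0 after 16 steps: need exactly 8 steps of +1 and 8 of -1.
Number of such sequences: C(16,8) = 12870
Each has probability (1/5)^8 · (4/5)^8 = 65536/152587890625
P = 12870 · 65536/152587890625 = 168689664/30517578125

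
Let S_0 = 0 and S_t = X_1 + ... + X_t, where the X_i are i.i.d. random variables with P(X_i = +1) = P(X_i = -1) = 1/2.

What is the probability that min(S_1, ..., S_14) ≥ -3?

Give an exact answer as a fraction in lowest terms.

Answer: 715/1024

Derivation:
Let f(t,s) = #length-t paths at position s with S_1..S_t all ≥ -3.
f(t,s) = f(t-1,s-1) + f(t-1,s+1) for s ≥ -3; f(t,s) = 0 for s < -3.
t=0: f(0,0)=1
t=1: f(1,-1)=1 f(1,1)=1
t=2: f(2,-2)=1 f(2,0)=2 f(2,2)=1
t=3: f(3,-3)=1 f(3,-1)=3 f(3,1)=3 f(3,3)=1
t=4: f(4,-2)=4 f(4,0)=6 f(4,2)=4 f(4,4)=1
t=5: f(5,-3)=4 f(5,-1)=10 f(5,1)=10 f(5,3)=5 f(5,5)=1
t=6: f(6,-2)=14 f(6,0)=20 f(6,2)=15 f(6,4)=6 f(6,6)=1
t=7: f(7,-3)=14 f(7,-1)=34 f(7,1)=35 f(7,3)=21 f(7,5)=7 f(7,7)=1
t=8: f(8,-2)=48 f(8,0)=69 f(8,2)=56 f(8,4)=28 f(8,6)=8 f(8,8)=1
t=9: f(9,-3)=48 f(9,-1)=117 f(9,1)=125 f(9,3)=84 f(9,5)=36 f(9,7)=9 f(9,9)=1
t=10: f(10,-2)=165 f(10,0)=242 f(10,2)=209 f(10,4)=120 f(10,6)=45 f(10,8)=10 f(10,10)=1
t=11: f(11,-3)=165 f(11,-1)=407 f(11,1)=451 f(11,3)=329 f(11,5)=165 f(11,7)=55 f(11,9)=11 f(11,11)=1
t=12: f(12,-2)=572 f(12,0)=858 f(12,2)=780 f(12,4)=494 f(12,6)=220 f(12,8)=66 f(12,10)=12 f(12,12)=1
t=13: f(13,-3)=572 f(13,-1)=1430 f(13,1)=1638 f(13,3)=1274 f(13,5)=714 f(13,7)=286 f(13,9)=78 f(13,11)=13 f(13,13)=1
t=14: f(14,-2)=2002 f(14,0)=3068 f(14,2)=2912 f(14,4)=1988 f(14,6)=1000 f(14,8)=364 f(14,10)=91 f(14,12)=14 f(14,14)=1
Σ_s f(14,s) = 11440
P = 11440/16384 = 715/1024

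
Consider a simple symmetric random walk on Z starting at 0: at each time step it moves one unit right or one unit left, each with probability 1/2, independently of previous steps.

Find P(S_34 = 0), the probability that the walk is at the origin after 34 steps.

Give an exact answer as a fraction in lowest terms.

Answer: 583401555/4294967296

Derivation:
To return to 0 after 34 steps: need exactly 17 steps of +1 and 17 of -1.
Favorable paths: C(34,17) = 2333606220
Total paths: 2^34 = 17179869184
P = 2333606220/17179869184 = 583401555/4294967296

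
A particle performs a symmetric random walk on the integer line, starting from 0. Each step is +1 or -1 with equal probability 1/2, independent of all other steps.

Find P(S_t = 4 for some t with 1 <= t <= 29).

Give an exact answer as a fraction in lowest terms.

Count via complement. Let g(t,s) = #length-t paths at position s with S_1..S_t all ≠ 4.
g(t,s) = g(t-1,s-1) + g(t-1,s+1) for s ≠ 4; g(t,4) = 0.
t=0: g(0,0)=1
t=1: g(1,-1)=1 g(1,1)=1
t=2: g(2,-2)=1 g(2,0)=2 g(2,2)=1
t=3: g(3,-3)=1 g(3,-1)=3 g(3,1)=3 g(3,3)=1
t=4: g(4,-4)=1 g(4,-2)=4 g(4,0)=6 g(4,2)=4
t=5: g(5,-5)=1 g(5,-3)=5 g(5,-1)=10 g(5,1)=10 g(5,3)=4
t=6: g(6,-6)=1 g(6,-4)=6 g(6,-2)=15 g(6,0)=20 g(6,2)=14
t=7: g(7,-7)=1 g(7,-5)=7 g(7,-3)=21 g(7,-1)=35 g(7,1)=34 g(7,3)=14
t=8: g(8,-8)=1 g(8,-6)=8 g(8,-4)=28 g(8,-2)=56 g(8,0)=69 g(8,2)=48
t=9: g(9,-9)=1 g(9,-7)=9 g(9,-5)=36 g(9,-3)=84 g(9,-1)=125 g(9,1)=117 g(9,3)=48
t=10: g(10,-10)=1 g(10,-8)=10 g(10,-6)=45 g(10,-4)=120 g(10,-2)=209 g(10,0)=242 g(10,2)=165
t=11: g(11,-11)=1 g(11,-9)=11 g(11,-7)=55 g(11,-5)=165 g(11,-3)=329 g(11,-1)=451 g(11,1)=407 g(11,3)=165
t=12: g(12,-12)=1 g(12,-10)=12 g(12,-8)=66 g(12,-6)=220 g(12,-4)=494 g(12,-2)=780 g(12,0)=858 g(12,2)=572
t=13: g(13,-13)=1 g(13,-11)=13 g(13,-9)=78 g(13,-7)=286 g(13,-5)=714 g(13,-3)=1274 g(13,-1)=1638 g(13,1)=1430 g(13,3)=572
t=14: g(14,-14)=1 g(14,-12)=14 g(14,-10)=91 g(14,-8)=364 g(14,-6)=1000 g(14,-4)=1988 g(14,-2)=2912 g(14,0)=3068 g(14,2)=2002
t=15: g(15,-15)=1 g(15,-13)=15 g(15,-11)=105 g(15,-9)=455 g(15,-7)=1364 g(15,-5)=2988 g(15,-3)=4900 g(15,-1)=5980 g(15,1)=5070 g(15,3)=2002
t=16: g(16,-16)=1 g(16,-14)=16 g(16,-12)=120 g(16,-10)=560 g(16,-8)=1819 g(16,-6)=4352 g(16,-4)=7888 g(16,-2)=10880 g(16,0)=11050 g(16,2)=7072
t=17: g(17,-17)=1 g(17,-15)=17 g(17,-13)=136 g(17,-11)=680 g(17,-9)=2379 g(17,-7)=6171 g(17,-5)=12240 g(17,-3)=18768 g(17,-1)=21930 g(17,1)=18122 g(17,3)=7072
t=18: g(18,-18)=1 g(18,-16)=18 g(18,-14)=153 g(18,-12)=816 g(18,-10)=3059 g(18,-8)=8550 g(18,-6)=18411 g(18,-4)=31008 g(18,-2)=40698 g(18,0)=40052 g(18,2)=25194
t=19: g(19,-19)=1 g(19,-17)=19 g(19,-15)=171 g(19,-13)=969 g(19,-11)=3875 g(19,-9)=11609 g(19,-7)=26961 g(19,-5)=49419 g(19,-3)=71706 g(19,-1)=80750 g(19,1)=65246 g(19,3)=25194
t=20: g(20,-20)=1 g(20,-18)=20 g(20,-16)=190 g(20,-14)=1140 g(20,-12)=4844 g(20,-10)=15484 g(20,-8)=38570 g(20,-6)=76380 g(20,-4)=121125 g(20,-2)=152456 g(20,0)=145996 g(20,2)=90440
t=21: g(21,-21)=1 g(21,-19)=21 g(21,-17)=210 g(21,-15)=1330 g(21,-13)=5984 g(21,-11)=20328 g(21,-9)=54054 g(21,-7)=114950 g(21,-5)=197505 g(21,-3)=273581 g(21,-1)=298452 g(21,1)=236436 g(21,3)=90440
t=22: g(22,-22)=1 g(22,-20)=22 g(22,-18)=231 g(22,-16)=1540 g(22,-14)=7314 g(22,-12)=26312 g(22,-10)=74382 g(22,-8)=169004 g(22,-6)=312455 g(22,-4)=471086 g(22,-2)=572033 g(22,0)=534888 g(22,2)=326876
t=23: g(23,-23)=1 g(23,-21)=23 g(23,-19)=253 g(23,-17)=1771 g(23,-15)=8854 g(23,-13)=33626 g(23,-11)=100694 g(23,-9)=243386 g(23,-7)=481459 g(23,-5)=783541 g(23,-3)=1043119 g(23,-1)=1106921 g(23,1)=861764 g(23,3)=326876
t=24: g(24,-24)=1 g(24,-22)=24 g(24,-20)=276 g(24,-18)=2024 g(24,-16)=10625 g(24,-14)=42480 g(24,-12)=134320 g(24,-10)=344080 g(24,-8)=724845 g(24,-6)=1265000 g(24,-4)=1826660 g(24,-2)=2150040 g(24,0)=1968685 g(24,2)=1188640
t=25: g(25,-25)=1 g(25,-23)=25 g(25,-21)=300 g(25,-19)=2300 g(25,-17)=12649 g(25,-15)=53105 g(25,-13)=176800 g(25,-11)=478400 g(25,-9)=1068925 g(25,-7)=1989845 g(25,-5)=3091660 g(25,-3)=3976700 g(25,-1)=4118725 g(25,1)=3157325 g(25,3)=1188640
t=26: g(26,-26)=1 g(26,-24)=26 g(26,-22)=325 g(26,-20)=2600 g(26,-18)=14949 g(26,-16)=65754 g(26,-14)=229905 g(26,-12)=655200 g(26,-10)=1547325 g(26,-8)=3058770 g(26,-6)=5081505 g(26,-4)=7068360 g(26,-2)=8095425 g(26,0)=7276050 g(26,2)=4345965
t=27: g(27,-27)=1 g(27,-25)=27 g(27,-23)=351 g(27,-21)=2925 g(27,-19)=17549 g(27,-17)=80703 g(27,-15)=295659 g(27,-13)=885105 g(27,-11)=2202525 g(27,-9)=4606095 g(27,-7)=8140275 g(27,-5)=12149865 g(27,-3)=15163785 g(27,-1)=15371475 g(27,1)=11622015 g(27,3)=4345965
t=28: g(28,-28)=1 g(28,-26)=28 g(28,-24)=378 g(28,-22)=3276 g(28,-20)=20474 g(28,-18)=98252 g(28,-16)=376362 g(28,-14)=1180764 g(28,-12)=3087630 g(28,-10)=6808620 g(28,-8)=12746370 g(28,-6)=20290140 g(28,-4)=27313650 g(28,-2)=30535260 g(28,0)=26993490 g(28,2)=15967980
t=29: g(29,-29)=1 g(29,-27)=29 g(29,-25)=406 g(29,-23)=3654 g(29,-21)=23750 g(29,-19)=118726 g(29,-17)=474614 g(29,-15)=1557126 g(29,-13)=4268394 g(29,-11)=9896250 g(29,-9)=19554990 g(29,-7)=33036510 g(29,-5)=47603790 g(29,-3)=57848910 g(29,-1)=57528750 g(29,1)=42961470 g(29,3)=15967980
Paths never hitting 4: Σ_s g(29,s) = 290845350
Paths hitting 4: 2^29 - 290845350 = 246025562
P = 246025562/536870912 = 123012781/268435456

Answer: 123012781/268435456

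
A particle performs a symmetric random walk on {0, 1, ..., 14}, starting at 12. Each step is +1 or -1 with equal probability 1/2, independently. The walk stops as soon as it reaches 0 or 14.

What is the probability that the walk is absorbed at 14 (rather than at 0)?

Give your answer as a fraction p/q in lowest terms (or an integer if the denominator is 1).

Symmetric walk (p = 1/2): the harmonic-function argument gives P(hit 14 before 0 | start at 12) = a/N.
P = 12/14 = 6/7

Answer: 6/7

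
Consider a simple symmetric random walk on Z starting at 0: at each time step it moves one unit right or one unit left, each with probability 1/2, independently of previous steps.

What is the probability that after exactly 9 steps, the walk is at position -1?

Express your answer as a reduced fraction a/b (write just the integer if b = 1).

To reach position -1 after 9 steps: need 4 steps of +1 and 5 of -1.
Favorable paths: C(9,4) = 126
Total paths: 2^9 = 512
P = 126/512 = 63/256

Answer: 63/256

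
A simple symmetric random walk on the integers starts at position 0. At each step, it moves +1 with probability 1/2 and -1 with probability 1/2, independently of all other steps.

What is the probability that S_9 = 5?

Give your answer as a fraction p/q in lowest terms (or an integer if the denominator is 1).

To reach position 5 after 9 steps: need 7 steps of +1 and 2 of -1.
Favorable paths: C(9,7) = 36
Total paths: 2^9 = 512
P = 36/512 = 9/128

Answer: 9/128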